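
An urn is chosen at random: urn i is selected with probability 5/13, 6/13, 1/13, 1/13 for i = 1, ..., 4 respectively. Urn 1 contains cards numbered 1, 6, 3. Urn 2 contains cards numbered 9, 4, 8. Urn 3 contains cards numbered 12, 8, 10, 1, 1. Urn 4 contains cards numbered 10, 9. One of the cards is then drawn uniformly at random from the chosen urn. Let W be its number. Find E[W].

2237/390

E[W | urn 1] = (1+6+3)/3 = 10/3.
E[W | urn 2] = (9+4+8)/3 = 7.
E[W | urn 3] = (12+8+10+1+1)/5 = 32/5.
E[W | urn 4] = (10+9)/2 = 19/2.
By the law of total expectation,
E[W] = (5/13)·(10/3) + (6/13)·(7) + (1/13)·(32/5) + (1/13)·(19/2) = 2237/390.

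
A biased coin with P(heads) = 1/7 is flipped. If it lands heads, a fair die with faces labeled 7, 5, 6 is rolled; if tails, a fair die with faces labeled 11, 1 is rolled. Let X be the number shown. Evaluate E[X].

6

E[X | heads] = (7+5+6)/3 = 6.
E[X | tails] = (11+1)/2 = 6.
E[X] = (1/7)·(6) + (6/7)·(6) = 6.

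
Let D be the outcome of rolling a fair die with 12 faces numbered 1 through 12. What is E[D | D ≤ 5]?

Given D ≤ 5, D is equally likely to be any of {1, 2, 3, 4, 5}.
E[D | D ≤ 5] = (1 + 2 + 3 + 4 + 5) / 5 = 3.

3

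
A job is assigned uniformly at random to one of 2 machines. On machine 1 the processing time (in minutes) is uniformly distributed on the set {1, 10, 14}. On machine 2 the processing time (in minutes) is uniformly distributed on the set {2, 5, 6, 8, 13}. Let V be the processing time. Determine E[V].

227/30

E[V | machine 1] = (1+10+14)/3 = 25/3.
E[V | machine 2] = (2+5+6+8+13)/5 = 34/5.
E[V] = (1/2)·(25/3) + (1/2)·(34/5) = 227/30.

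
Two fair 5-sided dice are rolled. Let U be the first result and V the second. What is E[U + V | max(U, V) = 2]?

Outcomes with max(U, V) = 2: (1,2), (2,1), (2,2), each with probability 1/25.
E[U + V | max(U, V) = 2] = (3 + 3 + 4) / 3 = 10/3.

10/3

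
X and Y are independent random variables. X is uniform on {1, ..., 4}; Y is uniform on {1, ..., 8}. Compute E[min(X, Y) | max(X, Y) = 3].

Outcomes with max(X, Y) = 3: (1,3), (2,3), (3,1), (3,2), (3,3), each with probability 1/32.
E[min(X, Y) | max(X, Y) = 3] = (1 + 2 + 1 + 2 + 3) / 5 = 9/5.

9/5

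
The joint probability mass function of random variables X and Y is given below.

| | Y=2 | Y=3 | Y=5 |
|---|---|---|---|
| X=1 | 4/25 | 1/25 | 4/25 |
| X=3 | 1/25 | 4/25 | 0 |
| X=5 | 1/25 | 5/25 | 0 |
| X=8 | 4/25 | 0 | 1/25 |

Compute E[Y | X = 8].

P(X = 8) = 1/5.
Σ Y·P over the event = 2·(4/25) + 5·(1/25) = 13/25.
E[Y | X = 8] = (13/25) / (1/5) = 13/5.

13/5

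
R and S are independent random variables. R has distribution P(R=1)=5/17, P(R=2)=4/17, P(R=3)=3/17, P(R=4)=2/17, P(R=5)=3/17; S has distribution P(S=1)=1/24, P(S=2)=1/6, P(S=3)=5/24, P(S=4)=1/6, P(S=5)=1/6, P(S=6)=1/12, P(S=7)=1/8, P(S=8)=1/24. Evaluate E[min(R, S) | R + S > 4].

847/335

P(R + S > 4) = 335/408.
Summing min(R,S)·P(x,y) over outcomes with R + S > 4 gives 847/408.
E[min(R, S) | R + S > 4] = (847/408) / (335/408) = 847/335.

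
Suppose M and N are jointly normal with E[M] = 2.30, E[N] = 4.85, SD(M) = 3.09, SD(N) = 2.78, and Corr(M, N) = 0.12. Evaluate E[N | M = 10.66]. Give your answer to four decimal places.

E[N | M=x] = μ_N + ρ(σ_N/σ_M)(x − μ_M) for jointly normal variables.
E[N | M=10.66] = 4.85 + (0.12)·(2.78/3.09)·(10.66 − (2.30)) = 4.85 + (0.107961)·(8.36) = 5.7526.

5.7526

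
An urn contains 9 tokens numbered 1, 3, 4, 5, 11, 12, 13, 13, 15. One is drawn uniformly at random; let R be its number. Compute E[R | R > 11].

P(R > 11) = 4/9.
Σ over the event: 12·1/9 + 13·2/9 + 15·1/9 = 53/9.
E[R | R > 11] = (53/9) / (4/9) = 53/4.

53/4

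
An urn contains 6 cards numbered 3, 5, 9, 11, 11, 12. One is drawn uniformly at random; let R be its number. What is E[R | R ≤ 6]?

P(R ≤ 6) = 1/3.
Σ over the event: 3·1/6 + 5·1/6 = 4/3.
E[R | R ≤ 6] = (4/3) / (1/3) = 4.

4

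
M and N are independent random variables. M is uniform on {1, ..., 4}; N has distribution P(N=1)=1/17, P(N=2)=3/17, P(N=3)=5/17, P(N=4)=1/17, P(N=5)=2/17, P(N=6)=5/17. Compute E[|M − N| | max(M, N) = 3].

P(max(M, N) = 3) = 19/68.
Summing |M−N|·P(x,y) over outcomes with max(M, N) = 3 gives 5/17.
E[|M − N| | max(M, N) = 3] = (5/17) / (19/68) = 20/19.

20/19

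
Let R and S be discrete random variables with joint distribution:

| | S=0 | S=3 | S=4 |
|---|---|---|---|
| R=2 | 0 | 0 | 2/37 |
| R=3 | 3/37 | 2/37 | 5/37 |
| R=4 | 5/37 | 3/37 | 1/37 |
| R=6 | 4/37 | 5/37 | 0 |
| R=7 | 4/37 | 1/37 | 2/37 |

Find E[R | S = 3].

5

P(S = 3) = 11/37.
Σ R·P over the event = 3·(2/37) + 4·(3/37) + 6·(5/37) + 7·(1/37) = 55/37.
E[R | S = 3] = (55/37) / (11/37) = 5.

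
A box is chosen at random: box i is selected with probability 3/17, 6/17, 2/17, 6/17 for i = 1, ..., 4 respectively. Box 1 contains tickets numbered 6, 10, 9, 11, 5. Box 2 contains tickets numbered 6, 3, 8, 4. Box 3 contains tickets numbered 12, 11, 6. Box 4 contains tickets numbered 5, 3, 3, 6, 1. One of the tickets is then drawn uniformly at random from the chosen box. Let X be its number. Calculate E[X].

E[X | box 1] = (6+10+9+11+5)/5 = 41/5.
E[X | box 2] = (6+3+8+4)/4 = 21/4.
E[X | box 3] = (12+11+6)/3 = 29/3.
E[X | box 4] = (5+3+3+6+1)/5 = 18/5.
E[X] = (3/17)·(41/5) + (6/17)·(21/4) + (2/17)·(29/3) + (6/17)·(18/5) = 2911/510.

2911/510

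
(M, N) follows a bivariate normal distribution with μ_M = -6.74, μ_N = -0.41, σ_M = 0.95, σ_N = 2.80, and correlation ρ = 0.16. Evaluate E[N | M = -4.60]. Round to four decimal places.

The regression of N on M has slope ρ·σ_N/σ_M and passes through (μ_M, μ_N).
E[N | M=-4.60] = -0.41 + (0.16)·(2.80/0.95)·(-4.60 − (-6.74)) = -0.41 + (0.47158)·(2.14) = 0.5992.

0.5992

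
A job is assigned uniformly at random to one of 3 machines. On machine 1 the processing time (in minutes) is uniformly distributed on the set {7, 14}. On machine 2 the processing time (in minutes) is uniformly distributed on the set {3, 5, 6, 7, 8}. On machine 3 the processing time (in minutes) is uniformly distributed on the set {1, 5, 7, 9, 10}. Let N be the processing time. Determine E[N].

227/30

E[N | machine 1] = (7+14)/2 = 21/2.
E[N | machine 2] = (3+5+6+7+8)/5 = 29/5.
E[N | machine 3] = (1+5+7+9+10)/5 = 32/5.
By the law of total expectation,
E[N] = (1/3)·(21/2) + (1/3)·(29/5) + (1/3)·(32/5) = 227/30.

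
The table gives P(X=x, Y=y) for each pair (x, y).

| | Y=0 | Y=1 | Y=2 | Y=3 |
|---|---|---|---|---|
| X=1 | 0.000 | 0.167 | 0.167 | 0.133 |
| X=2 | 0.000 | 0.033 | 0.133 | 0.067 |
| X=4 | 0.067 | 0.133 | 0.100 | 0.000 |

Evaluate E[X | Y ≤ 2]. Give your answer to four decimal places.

P(Y ≤ 2) = 0.800.
Σ X·P over the event = 1·(0.167) + 1·(0.167) + 2·(0.033) + 2·(0.133) + 4·(0.067) + 4·(0.133) + 4·(0.100) = 1.866.
E[X | Y ≤ 2] = (1.866) / (0.800) = 2.3325.

2.3325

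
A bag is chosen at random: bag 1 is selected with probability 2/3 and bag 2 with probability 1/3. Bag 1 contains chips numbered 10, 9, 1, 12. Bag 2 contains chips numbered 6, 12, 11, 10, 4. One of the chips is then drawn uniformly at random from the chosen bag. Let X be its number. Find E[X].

E[X | bag 1] = (10+9+1+12)/4 = 8.
E[X | bag 2] = (6+12+11+10+4)/5 = 43/5.
E[X] = (2/3)·(8) + (1/3)·(43/5) = 41/5.

41/5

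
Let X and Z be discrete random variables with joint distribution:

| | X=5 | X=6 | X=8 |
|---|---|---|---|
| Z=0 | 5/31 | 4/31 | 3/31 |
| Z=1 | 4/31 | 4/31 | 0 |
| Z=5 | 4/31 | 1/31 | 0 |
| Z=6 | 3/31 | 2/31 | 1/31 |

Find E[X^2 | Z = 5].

136/5

P(Z = 5) = 5/31.
Σ X^2·P over the event = 25·(4/31) + 36·(1/31) = 136/31.
E[X^2 | Z = 5] = (136/31) / (5/31) = 136/5.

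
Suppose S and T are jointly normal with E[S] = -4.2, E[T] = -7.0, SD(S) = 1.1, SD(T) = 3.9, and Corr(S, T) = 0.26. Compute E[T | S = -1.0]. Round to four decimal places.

-4.0502

E[T | S=x] = μ_T + ρ(σ_T/σ_S)(x − μ_S) for jointly normal variables.
E[T | S=-1.0] = -7.0 + (0.26)·(3.9/1.1)·(-1.0 − (-4.2)) = -7.0 + (0.92182)·(3.2) = -4.0502.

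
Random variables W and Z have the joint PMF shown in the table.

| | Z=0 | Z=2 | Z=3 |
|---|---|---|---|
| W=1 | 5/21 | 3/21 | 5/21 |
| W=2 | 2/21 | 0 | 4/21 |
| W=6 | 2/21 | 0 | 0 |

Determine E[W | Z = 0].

P(Z = 0) = 3/7.
Σ W·P over the event = 1·(5/21) + 2·(2/21) + 6·(2/21) = 1.
E[W | Z = 0] = (1) / (3/7) = 7/3.

7/3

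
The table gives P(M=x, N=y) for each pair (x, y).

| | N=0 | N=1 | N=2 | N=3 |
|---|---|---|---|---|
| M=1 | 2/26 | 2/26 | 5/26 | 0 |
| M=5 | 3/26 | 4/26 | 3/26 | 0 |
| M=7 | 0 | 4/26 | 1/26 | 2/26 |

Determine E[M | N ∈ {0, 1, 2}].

P(N ∈ {0, 1, 2}) = 12/13.
Summing M·P(M=x,N=y) over the conditioning event gives 47/13.
E[M | N ∈ {0, 1, 2}] = (47/13) / (12/13) = 47/12.

47/12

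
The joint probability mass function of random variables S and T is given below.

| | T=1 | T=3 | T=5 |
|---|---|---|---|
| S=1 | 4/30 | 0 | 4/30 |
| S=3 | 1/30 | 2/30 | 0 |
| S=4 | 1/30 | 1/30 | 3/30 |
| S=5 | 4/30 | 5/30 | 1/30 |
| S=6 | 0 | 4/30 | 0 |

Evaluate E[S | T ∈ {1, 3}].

45/11

P(T ∈ {1, 3}) = 11/15.
Σ S·P over the event = 1·(4/30) + 3·(1/30) + 3·(2/30) + 4·(1/30) + 4·(1/30) + 5·(4/30) + 5·(5/30) + 6·(4/30) = 3.
E[S | T ∈ {1, 3}] = (3) / (11/15) = 45/11.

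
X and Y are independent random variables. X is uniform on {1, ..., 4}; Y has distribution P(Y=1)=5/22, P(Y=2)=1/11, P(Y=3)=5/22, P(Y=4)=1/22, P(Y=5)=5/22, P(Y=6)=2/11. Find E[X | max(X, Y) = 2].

P(max(X, Y) = 2) = 9/88.
Summing X·P(x,y) over outcomes with max(X, Y) = 2 gives 2/11.
E[X | max(X, Y) = 2] = (2/11) / (9/88) = 16/9.

16/9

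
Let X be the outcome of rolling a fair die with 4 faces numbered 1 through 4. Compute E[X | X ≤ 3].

Given X ≤ 3, X is equally likely to be any of {1, 2, 3}.
E[X | X ≤ 3] = (1 + 2 + 3) / 3 = 2.

2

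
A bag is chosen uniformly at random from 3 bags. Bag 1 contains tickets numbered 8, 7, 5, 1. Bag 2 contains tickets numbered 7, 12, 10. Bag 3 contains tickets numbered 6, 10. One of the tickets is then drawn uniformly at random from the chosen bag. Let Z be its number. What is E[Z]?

E[Z | bag 1] = (8+7+5+1)/4 = 21/4.
E[Z | bag 2] = (7+12+10)/3 = 29/3.
E[Z | bag 3] = (6+10)/2 = 8.
E[Z] = (1/3)·(21/4) + (1/3)·(29/3) + (1/3)·(8) = 275/36.

275/36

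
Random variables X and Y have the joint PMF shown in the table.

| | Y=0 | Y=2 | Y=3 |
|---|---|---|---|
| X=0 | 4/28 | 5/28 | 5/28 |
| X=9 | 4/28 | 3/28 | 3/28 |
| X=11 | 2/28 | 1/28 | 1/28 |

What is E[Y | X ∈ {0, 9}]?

P(X ∈ {0, 9}) = 6/7.
Σ Y·P over the event = 0·(4/28) + 2·(5/28) + 3·(5/28) + 0·(4/28) + 2·(3/28) + 3·(3/28) = 10/7.
E[Y | X ∈ {0, 9}] = (10/7) / (6/7) = 5/3.

5/3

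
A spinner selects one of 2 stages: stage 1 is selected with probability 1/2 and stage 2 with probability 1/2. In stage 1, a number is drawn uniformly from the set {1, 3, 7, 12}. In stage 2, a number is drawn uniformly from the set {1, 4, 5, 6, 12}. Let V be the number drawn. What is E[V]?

E[V | stage 1] = (1+3+7+12)/4 = 23/4.
E[V | stage 2] = (1+4+5+6+12)/5 = 28/5.
E[V] = (1/2)·(23/4) + (1/2)·(28/5) = 227/40.

227/40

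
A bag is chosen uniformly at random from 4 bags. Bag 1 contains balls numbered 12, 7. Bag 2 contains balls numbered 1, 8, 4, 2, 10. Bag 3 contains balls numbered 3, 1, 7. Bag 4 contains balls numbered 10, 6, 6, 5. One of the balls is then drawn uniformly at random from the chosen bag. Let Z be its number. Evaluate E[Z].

E[Z | bag 1] = (12+7)/2 = 19/2.
E[Z | bag 2] = (1+8+4+2+10)/5 = 5.
E[Z | bag 3] = (3+1+7)/3 = 11/3.
E[Z | bag 4] = (10+6+6+5)/4 = 27/4.
By the law of total expectation,
E[Z] = (1/4)·(19/2) + (1/4)·(5) + (1/4)·(11/3) + (1/4)·(27/4) = 299/48.

299/48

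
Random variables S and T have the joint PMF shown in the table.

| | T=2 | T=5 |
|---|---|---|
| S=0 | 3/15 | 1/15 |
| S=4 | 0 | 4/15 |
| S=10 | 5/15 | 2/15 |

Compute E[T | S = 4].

5

P(S = 4) = 4/15.
Σ T·P over the event = 5·(4/15) = 4/3.
E[T | S = 4] = (4/3) / (4/15) = 5.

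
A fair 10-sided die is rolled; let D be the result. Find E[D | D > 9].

Given D > 9, D is equally likely to be any of {10}.
E[D | D > 9] = (10) / 1 = 10.

10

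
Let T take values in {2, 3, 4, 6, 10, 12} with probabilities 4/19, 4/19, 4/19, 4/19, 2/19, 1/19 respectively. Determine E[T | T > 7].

32/3

P(T > 7) = 3/19.
Σ over the event: 10·2/19 + 12·1/19 = 32/19.
E[T | T > 7] = (32/19) / (3/19) = 32/3.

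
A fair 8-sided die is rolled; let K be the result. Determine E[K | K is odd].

Given K is odd, K is equally likely to be any of {1, 3, 5, 7}.
E[K | K is odd] = (1 + 3 + 5 + 7) / 4 = 4.

4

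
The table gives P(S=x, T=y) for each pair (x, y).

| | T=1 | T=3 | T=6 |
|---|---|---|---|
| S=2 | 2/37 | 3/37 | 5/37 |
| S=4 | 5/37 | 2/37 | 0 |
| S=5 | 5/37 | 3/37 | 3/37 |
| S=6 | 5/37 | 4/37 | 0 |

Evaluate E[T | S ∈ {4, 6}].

P(S ∈ {4, 6}) = 16/37.
Σ T·P over the event = 1·(5/37) + 3·(2/37) + 1·(5/37) + 3·(4/37) = 28/37.
E[T | S ∈ {4, 6}] = (28/37) / (16/37) = 7/4.

7/4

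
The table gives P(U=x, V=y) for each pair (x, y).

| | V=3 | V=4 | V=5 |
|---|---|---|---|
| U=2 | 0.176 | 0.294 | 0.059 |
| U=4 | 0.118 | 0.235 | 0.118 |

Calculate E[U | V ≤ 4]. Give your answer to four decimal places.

P(V ≤ 4) = 0.823.
Σ U·P over the event = 2·(0.176) + 2·(0.294) + 4·(0.118) + 4·(0.235) = 2.352.
E[U | V ≤ 4] = (2.352) / (0.823) = 2.8578.

2.8578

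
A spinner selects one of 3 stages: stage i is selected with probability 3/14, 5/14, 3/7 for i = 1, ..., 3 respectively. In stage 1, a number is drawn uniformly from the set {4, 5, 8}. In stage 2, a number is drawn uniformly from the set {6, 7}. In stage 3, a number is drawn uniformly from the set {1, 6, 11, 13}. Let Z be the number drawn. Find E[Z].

E[Z | stage 1] = (4+5+8)/3 = 17/3.
E[Z | stage 2] = (6+7)/2 = 13/2.
E[Z | stage 3] = (1+6+11+13)/4 = 31/4.
By the law of total expectation,
E[Z] = (3/14)·(17/3) + (5/14)·(13/2) + (3/7)·(31/4) = 48/7.

48/7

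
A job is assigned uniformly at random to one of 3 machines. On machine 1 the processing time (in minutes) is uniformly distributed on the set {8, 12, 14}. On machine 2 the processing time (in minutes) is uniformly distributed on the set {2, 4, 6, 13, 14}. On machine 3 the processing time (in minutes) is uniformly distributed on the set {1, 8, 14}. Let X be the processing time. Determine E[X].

134/15

E[X | machine 1] = (8+12+14)/3 = 34/3.
E[X | machine 2] = (2+4+6+13+14)/5 = 39/5.
E[X | machine 3] = (1+8+14)/3 = 23/3.
By the law of total expectation,
E[X] = (1/3)·(34/3) + (1/3)·(39/5) + (1/3)·(23/3) = 134/15.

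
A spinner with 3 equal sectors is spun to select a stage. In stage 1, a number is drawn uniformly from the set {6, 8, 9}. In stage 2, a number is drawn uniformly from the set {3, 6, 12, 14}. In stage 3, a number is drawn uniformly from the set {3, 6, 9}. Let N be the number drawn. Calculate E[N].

E[N | stage 1] = (6+8+9)/3 = 23/3.
E[N | stage 2] = (3+6+12+14)/4 = 35/4.
E[N | stage 3] = (3+6+9)/3 = 6.
By the law of total expectation,
E[N] = (1/3)·(23/3) + (1/3)·(35/4) + (1/3)·(6) = 269/36.

269/36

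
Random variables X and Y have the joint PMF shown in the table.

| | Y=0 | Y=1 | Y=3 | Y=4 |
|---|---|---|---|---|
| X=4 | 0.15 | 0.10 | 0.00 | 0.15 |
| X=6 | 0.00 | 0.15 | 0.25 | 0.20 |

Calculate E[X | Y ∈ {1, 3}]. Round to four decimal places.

P(Y ∈ {1, 3}) = 0.50.
Σ X·P over the event = 4·(0.10) + 6·(0.15) + 6·(0.25) = 2.80.
E[X | Y ∈ {1, 3}] = (2.80) / (0.50) = 5.6000.

5.6000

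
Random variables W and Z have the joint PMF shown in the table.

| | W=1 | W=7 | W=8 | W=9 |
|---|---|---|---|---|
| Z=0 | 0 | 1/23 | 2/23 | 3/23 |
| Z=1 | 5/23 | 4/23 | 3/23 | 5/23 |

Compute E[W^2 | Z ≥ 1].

798/17

P(Z ≥ 1) = 17/23.
Σ W^2·P over the event = 1·(5/23) + 49·(4/23) + 64·(3/23) + 81·(5/23) = 798/23.
E[W^2 | Z ≥ 1] = (798/23) / (17/23) = 798/17.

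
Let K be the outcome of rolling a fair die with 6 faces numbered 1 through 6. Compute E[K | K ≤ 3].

Given K ≤ 3, K is equally likely to be any of {1, 2, 3}.
E[K | K ≤ 3] = (1 + 2 + 3) / 3 = 2.

2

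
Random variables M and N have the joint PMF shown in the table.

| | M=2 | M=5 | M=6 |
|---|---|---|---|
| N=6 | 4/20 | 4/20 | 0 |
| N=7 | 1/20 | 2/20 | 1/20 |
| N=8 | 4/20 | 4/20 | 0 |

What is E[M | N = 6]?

P(N = 6) = 2/5.
Σ M·P over the event = 2·(4/20) + 5·(4/20) = 7/5.
E[M | N = 6] = (7/5) / (2/5) = 7/2.

7/2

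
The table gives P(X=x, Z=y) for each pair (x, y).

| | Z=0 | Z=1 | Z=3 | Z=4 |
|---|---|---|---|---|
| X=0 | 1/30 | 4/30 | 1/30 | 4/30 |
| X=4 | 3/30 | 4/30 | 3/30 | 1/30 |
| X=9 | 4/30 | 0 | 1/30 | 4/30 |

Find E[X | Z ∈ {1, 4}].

P(Z ∈ {1, 4}) = 17/30.
Σ X·P over the event = 0·(4/30) + 0·(4/30) + 4·(4/30) + 4·(1/30) + 9·(4/30) = 28/15.
E[X | Z ∈ {1, 4}] = (28/15) / (17/30) = 56/17.

56/17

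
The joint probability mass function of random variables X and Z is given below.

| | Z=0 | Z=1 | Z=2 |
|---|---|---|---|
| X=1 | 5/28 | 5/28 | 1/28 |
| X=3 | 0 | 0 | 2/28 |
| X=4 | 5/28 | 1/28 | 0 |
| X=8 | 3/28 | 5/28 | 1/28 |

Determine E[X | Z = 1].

49/11

P(Z = 1) = 11/28.
Σ X·P over the event = 1·(5/28) + 4·(1/28) + 8·(5/28) = 7/4.
E[X | Z = 1] = (7/4) / (11/28) = 49/11.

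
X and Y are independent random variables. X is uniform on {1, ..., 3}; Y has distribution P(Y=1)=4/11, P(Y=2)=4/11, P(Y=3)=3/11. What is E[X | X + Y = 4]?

P(X + Y = 4) = 1/3.
Summing X·P(x,y) over outcomes with X + Y = 4 gives 23/33.
E[X | X + Y = 4] = (23/33) / (1/3) = 23/11.

23/11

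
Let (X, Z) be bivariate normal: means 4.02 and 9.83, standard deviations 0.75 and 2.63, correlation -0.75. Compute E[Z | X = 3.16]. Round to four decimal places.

12.0918

E[Z | X=x] = μ_Z + ρ(σ_Z/σ_X)(x − μ_X) for jointly normal variables.
E[Z | X=3.16] = 9.83 + (-0.75)·(2.63/0.75)·(3.16 − (4.02)) = 9.83 + (-2.63)·(-0.86) = 12.0918.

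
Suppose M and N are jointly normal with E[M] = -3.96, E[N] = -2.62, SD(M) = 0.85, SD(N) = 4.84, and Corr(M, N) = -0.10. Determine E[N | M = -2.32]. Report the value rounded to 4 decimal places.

The regression of N on M has slope ρ·σ_N/σ_M and passes through (μ_M, μ_N).
E[N | M=-2.32] = -2.62 + (-0.10)·(4.84/0.85)·(-2.32 − (-3.96)) = -2.62 + (-0.56941)·(1.64) = -3.5538.

-3.5538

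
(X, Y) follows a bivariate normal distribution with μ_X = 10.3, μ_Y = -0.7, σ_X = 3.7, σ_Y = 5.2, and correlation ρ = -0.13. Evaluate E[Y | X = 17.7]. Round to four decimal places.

-2.0520

The regression of Y on X has slope ρ·σ_Y/σ_X and passes through (μ_X, μ_Y).
E[Y | X=17.7] = -0.7 + (-0.13)·(5.2/3.7)·(17.7 − (10.3)) = -0.7 + (-0.1827)·(7.4) = -2.0520.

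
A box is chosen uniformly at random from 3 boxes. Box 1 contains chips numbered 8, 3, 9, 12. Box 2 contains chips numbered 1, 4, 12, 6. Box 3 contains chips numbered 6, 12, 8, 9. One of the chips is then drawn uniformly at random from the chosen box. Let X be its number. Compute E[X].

E[X | box 1] = (8+3+9+12)/4 = 8.
E[X | box 2] = (1+4+12+6)/4 = 23/4.
E[X | box 3] = (6+12+8+9)/4 = 35/4.
E[X] = (1/3)·(8) + (1/3)·(23/4) + (1/3)·(35/4) = 15/2.

15/2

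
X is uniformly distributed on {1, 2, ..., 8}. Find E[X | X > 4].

13/2

Given X > 4, X is equally likely to be any of {5, 6, 7, 8}.
E[X | X > 4] = (5 + 6 + 7 + 8) / 4 = 13/2.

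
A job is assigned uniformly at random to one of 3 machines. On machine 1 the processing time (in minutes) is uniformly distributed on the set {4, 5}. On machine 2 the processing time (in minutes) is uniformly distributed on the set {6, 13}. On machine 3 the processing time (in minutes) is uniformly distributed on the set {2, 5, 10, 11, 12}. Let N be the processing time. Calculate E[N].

22/3

E[N | machine 1] = (4+5)/2 = 9/2.
E[N | machine 2] = (6+13)/2 = 19/2.
E[N | machine 3] = (2+5+10+11+12)/5 = 8.
E[N] = (1/3)·(9/2) + (1/3)·(19/2) + (1/3)·(8) = 22/3.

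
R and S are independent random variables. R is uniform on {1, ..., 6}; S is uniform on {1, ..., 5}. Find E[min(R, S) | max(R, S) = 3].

9/5

P(max(R, S) = 3) = 1/6.
Summing min(R,S)·P(x,y) over outcomes with max(R, S) = 3 gives 3/10.
E[min(R, S) | max(R, S) = 3] = (3/10) / (1/6) = 9/5.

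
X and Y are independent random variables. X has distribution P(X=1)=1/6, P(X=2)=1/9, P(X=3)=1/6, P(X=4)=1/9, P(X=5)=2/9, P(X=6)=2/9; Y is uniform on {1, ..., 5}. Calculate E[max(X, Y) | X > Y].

123/25

P(X > Y) = 5/9.
Summing max(X,Y)·P(x,y) over outcomes with X > Y gives 41/15.
E[max(X, Y) | X > Y] = (41/15) / (5/9) = 123/25.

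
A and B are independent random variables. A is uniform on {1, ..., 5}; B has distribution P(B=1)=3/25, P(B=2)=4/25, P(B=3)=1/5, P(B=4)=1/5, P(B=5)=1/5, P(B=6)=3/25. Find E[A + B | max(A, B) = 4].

P(max(A, B) = 4) = 32/125.
Summing (A+B)·P(x,y) over outcomes with max(A, B) = 4 gives 204/125.
E[A + B | max(A, B) = 4] = (204/125) / (32/125) = 51/8.

51/8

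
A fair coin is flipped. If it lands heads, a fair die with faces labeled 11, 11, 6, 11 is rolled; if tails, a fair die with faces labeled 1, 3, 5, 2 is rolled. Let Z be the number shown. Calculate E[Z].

25/4

E[Z | heads] = (11+11+6+11)/4 = 39/4.
E[Z | tails] = (1+3+5+2)/4 = 11/4.
E[Z] = (1/2)·(39/4) + (1/2)·(11/4) = 25/4.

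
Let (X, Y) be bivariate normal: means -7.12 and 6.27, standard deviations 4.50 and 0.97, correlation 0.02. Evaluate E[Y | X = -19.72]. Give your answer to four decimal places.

E[Y | X=x] = μ_Y + ρ(σ_Y/σ_X)(x − μ_X) for jointly normal variables.
E[Y | X=-19.72] = 6.27 + (0.02)·(0.97/4.50)·(-19.72 − (-7.12)) = 6.27 + (0.0043111)·(-12.6) = 6.2157.

6.2157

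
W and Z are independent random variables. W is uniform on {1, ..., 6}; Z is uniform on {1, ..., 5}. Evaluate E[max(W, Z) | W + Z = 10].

11/2

Outcomes with W + Z = 10: (5,5), (6,4), each with probability 1/30.
E[max(W, Z) | W + Z = 10] = (5 + 6) / 2 = 11/2.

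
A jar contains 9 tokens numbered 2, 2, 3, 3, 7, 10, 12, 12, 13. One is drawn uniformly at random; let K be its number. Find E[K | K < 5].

5/2

P(K < 5) = 4/9.
Σ over the event: 2·2/9 + 3·2/9 = 10/9.
E[K | K < 5] = (10/9) / (4/9) = 5/2.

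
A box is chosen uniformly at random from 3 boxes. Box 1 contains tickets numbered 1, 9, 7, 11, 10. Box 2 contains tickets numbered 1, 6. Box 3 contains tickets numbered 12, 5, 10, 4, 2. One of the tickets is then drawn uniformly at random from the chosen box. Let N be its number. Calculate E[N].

E[N | box 1] = (1+9+7+11+10)/5 = 38/5.
E[N | box 2] = (1+6)/2 = 7/2.
E[N | box 3] = (12+5+10+4+2)/5 = 33/5.
E[N] = (1/3)·(38/5) + (1/3)·(7/2) + (1/3)·(33/5) = 59/10.

59/10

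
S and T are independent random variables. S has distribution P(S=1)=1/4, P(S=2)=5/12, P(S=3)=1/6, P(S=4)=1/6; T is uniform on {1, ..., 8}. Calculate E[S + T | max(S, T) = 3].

67/14

P(max(S, T) = 3) = 7/48.
Summing (S+T)·P(x,y) over outcomes with max(S, T) = 3 gives 67/96.
E[S + T | max(S, T) = 3] = (67/96) / (7/48) = 67/14.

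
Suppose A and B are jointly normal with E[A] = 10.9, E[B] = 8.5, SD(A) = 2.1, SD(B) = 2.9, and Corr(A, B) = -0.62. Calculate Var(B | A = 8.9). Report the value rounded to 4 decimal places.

5.1772

Var(B | A=x) = (1 − ρ²)·σ_B².
Var(B | A=8.9) = (2.9)²·(1 − (-0.62)²) = 8.41·0.6156 = 5.1772.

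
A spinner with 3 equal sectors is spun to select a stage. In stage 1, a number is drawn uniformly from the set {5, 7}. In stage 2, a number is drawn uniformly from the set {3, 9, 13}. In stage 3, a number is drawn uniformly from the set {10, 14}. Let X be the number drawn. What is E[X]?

E[X | stage 1] = (5+7)/2 = 6.
E[X | stage 2] = (3+9+13)/3 = 25/3.
E[X | stage 3] = (10+14)/2 = 12.
E[X] = (1/3)·(6) + (1/3)·(25/3) + (1/3)·(12) = 79/9.

79/9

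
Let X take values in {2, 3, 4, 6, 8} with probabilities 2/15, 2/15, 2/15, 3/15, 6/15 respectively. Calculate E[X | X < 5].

3

P(X < 5) = 2/5.
Σ over the event: 2·2/15 + 3·2/15 + 4·2/15 = 6/5.
E[X | X < 5] = (6/5) / (2/5) = 3.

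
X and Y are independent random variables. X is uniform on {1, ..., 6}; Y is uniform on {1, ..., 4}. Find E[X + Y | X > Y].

47/7

P(X > Y) = 7/12.
Summing (X+Y)·P(x,y) over outcomes with X > Y gives 47/12.
E[X + Y | X > Y] = (47/12) / (7/12) = 47/7.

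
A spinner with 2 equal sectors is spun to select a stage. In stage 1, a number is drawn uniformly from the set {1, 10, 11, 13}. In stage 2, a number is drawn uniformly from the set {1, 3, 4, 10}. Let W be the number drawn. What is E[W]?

53/8

E[W | stage 1] = (1+10+11+13)/4 = 35/4.
E[W | stage 2] = (1+3+4+10)/4 = 9/2.
E[W] = (1/2)·(35/4) + (1/2)·(9/2) = 53/8.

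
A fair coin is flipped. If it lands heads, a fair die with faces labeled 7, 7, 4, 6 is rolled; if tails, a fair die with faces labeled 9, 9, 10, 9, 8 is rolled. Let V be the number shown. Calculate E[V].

15/2

E[V | heads] = (7+7+4+6)/4 = 6.
E[V | tails] = (9+9+10+9+8)/5 = 9.
E[V] = (1/2)·(6) + (1/2)·(9) = 15/2.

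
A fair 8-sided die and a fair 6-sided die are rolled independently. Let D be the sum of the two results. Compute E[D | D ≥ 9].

32/3

P(D ≥ 9) = 7/16.
Σ over the event: 9·1/8 + 10·5/48 + 11·1/12 + 12·1/16 + 13·1/24 + 14·1/48 = 14/3.
E[D | D ≥ 9] = (14/3) / (7/16) = 32/3.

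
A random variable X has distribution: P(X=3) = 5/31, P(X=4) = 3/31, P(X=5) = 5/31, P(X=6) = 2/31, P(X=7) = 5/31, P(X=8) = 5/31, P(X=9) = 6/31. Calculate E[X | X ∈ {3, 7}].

P(X ∈ {3, 7}) = 10/31.
Σ over the event: 3·5/31 + 7·5/31 = 50/31.
E[X | X ∈ {3, 7}] = (50/31) / (10/31) = 5.

5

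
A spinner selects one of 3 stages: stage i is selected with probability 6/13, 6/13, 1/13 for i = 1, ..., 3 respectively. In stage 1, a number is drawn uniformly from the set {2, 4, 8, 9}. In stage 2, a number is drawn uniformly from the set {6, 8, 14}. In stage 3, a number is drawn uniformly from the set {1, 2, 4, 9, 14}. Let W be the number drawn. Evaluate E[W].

E[W | stage 1] = (2+4+8+9)/4 = 23/4.
E[W | stage 2] = (6+8+14)/3 = 28/3.
E[W | stage 3] = (1+2+4+9+14)/5 = 6.
By the law of total expectation,
E[W] = (6/13)·(23/4) + (6/13)·(28/3) + (1/13)·(6) = 193/26.

193/26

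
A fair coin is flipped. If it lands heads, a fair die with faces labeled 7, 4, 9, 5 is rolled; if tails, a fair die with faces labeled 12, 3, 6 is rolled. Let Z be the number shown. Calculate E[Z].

E[Z | heads] = (7+4+9+5)/4 = 25/4.
E[Z | tails] = (12+3+6)/3 = 7.
By the law of total expectation,
E[Z] = (1/2)·(25/4) + (1/2)·(7) = 53/8.

53/8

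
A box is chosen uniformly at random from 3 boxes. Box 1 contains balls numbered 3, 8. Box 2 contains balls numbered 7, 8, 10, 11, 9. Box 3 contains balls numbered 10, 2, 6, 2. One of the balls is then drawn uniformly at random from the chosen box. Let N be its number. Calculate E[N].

13/2

E[N | box 1] = (3+8)/2 = 11/2.
E[N | box 2] = (7+8+10+11+9)/5 = 9.
E[N | box 3] = (10+2+6+2)/4 = 5.
E[N] = (1/3)·(11/2) + (1/3)·(9) + (1/3)·(5) = 13/2.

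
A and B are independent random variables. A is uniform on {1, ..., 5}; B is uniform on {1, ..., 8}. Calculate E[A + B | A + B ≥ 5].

140/17

P(A + B ≥ 5) = 17/20.
Summing (A+B)·P(x,y) over outcomes with A + B ≥ 5 gives 7.
E[A + B | A + B ≥ 5] = (7) / (17/20) = 140/17.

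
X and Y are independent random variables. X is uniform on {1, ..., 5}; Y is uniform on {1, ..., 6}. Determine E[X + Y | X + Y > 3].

P(X + Y > 3) = 9/10.
Summing (X+Y)·P(x,y) over outcomes with X + Y > 3 gives 187/30.
E[X + Y | X + Y > 3] = (187/30) / (9/10) = 187/27.

187/27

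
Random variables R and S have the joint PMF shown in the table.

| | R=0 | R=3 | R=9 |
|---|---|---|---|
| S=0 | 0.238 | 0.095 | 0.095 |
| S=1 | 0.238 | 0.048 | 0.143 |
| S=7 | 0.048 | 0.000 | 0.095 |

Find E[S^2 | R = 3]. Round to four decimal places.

P(R = 3) = 0.143.
Σ S^2·P over the event = 0·(0.095) + 1·(0.048) = 0.048.
E[S^2 | R = 3] = (0.048) / (0.143) = 0.3357.

0.3357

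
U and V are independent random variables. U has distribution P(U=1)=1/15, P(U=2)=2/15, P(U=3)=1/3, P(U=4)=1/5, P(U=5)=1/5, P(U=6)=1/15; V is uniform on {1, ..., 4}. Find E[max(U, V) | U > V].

P(U > V) = 37/60.
Summing max(U,V)·P(x,y) over outcomes with U > V gives 77/30.
E[max(U, V) | U > V] = (77/30) / (37/60) = 154/37.

154/37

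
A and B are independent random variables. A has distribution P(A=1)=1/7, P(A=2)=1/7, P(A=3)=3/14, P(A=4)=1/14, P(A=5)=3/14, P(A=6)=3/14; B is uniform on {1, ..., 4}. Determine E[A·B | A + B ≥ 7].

P(A + B ≥ 7) = 13/28.
Summing AB·P(x,y) over outcomes with A + B ≥ 7 gives 379/56.
E[A·B | A + B ≥ 7] = (379/56) / (13/28) = 379/26.

379/26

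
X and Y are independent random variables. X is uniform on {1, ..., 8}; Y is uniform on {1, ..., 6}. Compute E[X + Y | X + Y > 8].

P(X + Y > 8) = 7/16.
Summing (X+Y)·P(x,y) over outcomes with X + Y > 8 gives 14/3.
E[X + Y | X + Y > 8] = (14/3) / (7/16) = 32/3.

32/3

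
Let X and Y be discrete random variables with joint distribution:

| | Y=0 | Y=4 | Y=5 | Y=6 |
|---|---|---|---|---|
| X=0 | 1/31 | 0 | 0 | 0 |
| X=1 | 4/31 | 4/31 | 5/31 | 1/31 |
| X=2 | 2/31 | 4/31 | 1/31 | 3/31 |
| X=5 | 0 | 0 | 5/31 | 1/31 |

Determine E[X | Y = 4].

3/2

P(Y = 4) = 8/31.
Σ X·P over the event = 1·(4/31) + 2·(4/31) = 12/31.
E[X | Y = 4] = (12/31) / (8/31) = 3/2.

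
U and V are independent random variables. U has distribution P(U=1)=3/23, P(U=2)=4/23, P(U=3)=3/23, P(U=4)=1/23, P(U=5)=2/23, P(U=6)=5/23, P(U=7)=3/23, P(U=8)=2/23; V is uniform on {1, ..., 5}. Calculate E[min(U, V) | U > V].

189/71

P(U > V) = 71/115.
Summing min(U,V)·P(x,y) over outcomes with U > V gives 189/115.
E[min(U, V) | U > V] = (189/115) / (71/115) = 189/71.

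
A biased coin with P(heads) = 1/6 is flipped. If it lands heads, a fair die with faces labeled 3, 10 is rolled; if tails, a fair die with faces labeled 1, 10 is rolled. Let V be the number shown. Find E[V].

E[V | heads] = (3+10)/2 = 13/2.
E[V | tails] = (1+10)/2 = 11/2.
E[V] = (1/6)·(13/2) + (5/6)·(11/2) = 17/3.

17/3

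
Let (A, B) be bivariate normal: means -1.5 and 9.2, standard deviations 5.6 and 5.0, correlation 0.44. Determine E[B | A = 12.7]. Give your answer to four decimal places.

For a bivariate normal, E[B | A=x] = μ_B + ρ·(σ_B/σ_A)·(x − μ_A).
E[B | A=12.7] = 9.2 + (0.44)·(5.0/5.6)·(12.7 − (-1.5)) = 9.2 + (0.39286)·(14.2) = 14.7786.

14.7786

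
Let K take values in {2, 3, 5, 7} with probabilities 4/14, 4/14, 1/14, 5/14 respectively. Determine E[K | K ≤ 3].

5/2

P(K ≤ 3) = 4/7.
Σ over the event: 2·2/7 + 3·2/7 = 10/7.
E[K | K ≤ 3] = (10/7) / (4/7) = 5/2.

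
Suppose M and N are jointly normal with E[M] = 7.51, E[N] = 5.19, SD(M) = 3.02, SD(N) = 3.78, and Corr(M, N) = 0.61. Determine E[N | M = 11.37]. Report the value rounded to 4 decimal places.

The regression of N on M has slope ρ·σ_N/σ_M and passes through (μ_M, μ_N).
E[N | M=11.37] = 5.19 + (0.61)·(3.78/3.02)·(11.37 − (7.51)) = 5.19 + (0.76351)·(3.86) = 8.1371.

8.1371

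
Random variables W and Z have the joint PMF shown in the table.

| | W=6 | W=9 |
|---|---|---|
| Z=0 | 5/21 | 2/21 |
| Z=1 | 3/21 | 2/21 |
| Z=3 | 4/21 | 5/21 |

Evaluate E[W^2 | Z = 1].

54

P(Z = 1) = 5/21.
Summing W^2·P(W=x,Z=y) over the conditioning event gives 90/7.
E[W^2 | Z = 1] = (90/7) / (5/21) = 54.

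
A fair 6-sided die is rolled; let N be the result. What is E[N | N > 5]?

6

Given N > 5, N is equally likely to be any of {6}.
E[N | N > 5] = (6) / 1 = 6.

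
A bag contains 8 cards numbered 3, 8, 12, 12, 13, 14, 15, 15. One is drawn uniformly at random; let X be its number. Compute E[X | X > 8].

P(X > 8) = 3/4.
Σ over the event: 12·1/4 + 13·1/8 + 14·1/8 + 15·1/4 = 81/8.
E[X | X > 8] = (81/8) / (3/4) = 27/2.

27/2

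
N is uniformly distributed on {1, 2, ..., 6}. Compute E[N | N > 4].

11/2

Given N > 4, N is equally likely to be any of {5, 6}.
E[N | N > 4] = (5 + 6) / 2 = 11/2.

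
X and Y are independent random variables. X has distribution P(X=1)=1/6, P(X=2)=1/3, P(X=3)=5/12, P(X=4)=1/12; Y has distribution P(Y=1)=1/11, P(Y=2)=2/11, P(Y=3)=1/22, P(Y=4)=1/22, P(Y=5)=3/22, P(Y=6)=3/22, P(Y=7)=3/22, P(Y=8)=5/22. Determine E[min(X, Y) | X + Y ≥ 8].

P(X + Y ≥ 8) = 145/264.
Summing min(X,Y)·P(x,y) over outcomes with X + Y ≥ 8 gives 17/12.
E[min(X, Y) | X + Y ≥ 8] = (17/12) / (145/264) = 374/145.

374/145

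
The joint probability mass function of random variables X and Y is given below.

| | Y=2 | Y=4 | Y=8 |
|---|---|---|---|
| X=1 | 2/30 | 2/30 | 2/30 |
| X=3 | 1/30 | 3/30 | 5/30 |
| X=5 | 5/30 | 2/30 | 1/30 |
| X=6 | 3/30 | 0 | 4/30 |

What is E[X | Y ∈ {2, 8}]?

P(Y ∈ {2, 8}) = 23/30.
Summing X·P(X=x,Y=y) over the conditioning event gives 47/15.
E[X | Y ∈ {2, 8}] = (47/15) / (23/30) = 94/23.

94/23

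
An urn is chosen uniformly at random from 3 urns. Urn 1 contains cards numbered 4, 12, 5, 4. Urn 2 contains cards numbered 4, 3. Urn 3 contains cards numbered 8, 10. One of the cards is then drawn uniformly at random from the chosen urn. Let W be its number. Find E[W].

E[W | urn 1] = (4+12+5+4)/4 = 25/4.
E[W | urn 2] = (4+3)/2 = 7/2.
E[W | urn 3] = (8+10)/2 = 9.
E[W] = (1/3)·(25/4) + (1/3)·(7/2) + (1/3)·(9) = 25/4.

25/4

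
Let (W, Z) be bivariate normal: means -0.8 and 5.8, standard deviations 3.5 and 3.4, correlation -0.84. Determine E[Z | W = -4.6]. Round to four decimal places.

8.9008

The regression of Z on W has slope ρ·σ_Z/σ_W and passes through (μ_W, μ_Z).
E[Z | W=-4.6] = 5.8 + (-0.84)·(3.4/3.5)·(-4.6 − (-0.8)) = 5.8 + (-0.816)·(-3.8) = 8.9008.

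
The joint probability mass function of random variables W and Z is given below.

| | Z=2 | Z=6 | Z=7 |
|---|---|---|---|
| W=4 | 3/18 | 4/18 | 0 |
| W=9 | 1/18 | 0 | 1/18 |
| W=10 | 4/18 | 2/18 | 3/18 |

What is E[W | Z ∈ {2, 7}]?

P(Z ∈ {2, 7}) = 2/3.
Summing W·P(W=x,Z=y) over the conditioning event gives 50/9.
E[W | Z ∈ {2, 7}] = (50/9) / (2/3) = 25/3.

25/3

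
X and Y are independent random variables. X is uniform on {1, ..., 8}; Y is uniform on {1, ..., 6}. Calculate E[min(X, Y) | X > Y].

77/27

P(X > Y) = 9/16.
Summing min(X,Y)·P(x,y) over outcomes with X > Y gives 77/48.
E[min(X, Y) | X > Y] = (77/48) / (9/16) = 77/27.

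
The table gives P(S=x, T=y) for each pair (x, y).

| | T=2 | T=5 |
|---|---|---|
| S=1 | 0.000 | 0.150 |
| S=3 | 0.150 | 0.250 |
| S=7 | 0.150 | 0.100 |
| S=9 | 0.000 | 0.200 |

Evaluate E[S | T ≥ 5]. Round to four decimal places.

P(T ≥ 5) = 0.700.
Σ S·P over the event = 1·(0.150) + 3·(0.250) + 7·(0.100) + 9·(0.200) = 3.400.
E[S | T ≥ 5] = (3.400) / (0.700) = 4.8571.

4.8571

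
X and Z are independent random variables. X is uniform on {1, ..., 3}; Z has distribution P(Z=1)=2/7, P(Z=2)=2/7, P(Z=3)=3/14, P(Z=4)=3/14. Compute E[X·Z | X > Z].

11/3

P(X > Z) = 2/7.
Summing XZ·P(x,y) over outcomes with X > Z gives 22/21.
E[X·Z | X > Z] = (22/21) / (2/7) = 11/3.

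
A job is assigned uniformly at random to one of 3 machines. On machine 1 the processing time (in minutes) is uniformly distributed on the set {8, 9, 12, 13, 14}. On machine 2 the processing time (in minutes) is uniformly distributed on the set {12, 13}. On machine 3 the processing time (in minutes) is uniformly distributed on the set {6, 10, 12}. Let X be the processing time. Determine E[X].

991/90

E[X | machine 1] = (8+9+12+13+14)/5 = 56/5.
E[X | machine 2] = (12+13)/2 = 25/2.
E[X | machine 3] = (6+10+12)/3 = 28/3.
By the law of total expectation,
E[X] = (1/3)·(56/5) + (1/3)·(25/2) + (1/3)·(28/3) = 991/90.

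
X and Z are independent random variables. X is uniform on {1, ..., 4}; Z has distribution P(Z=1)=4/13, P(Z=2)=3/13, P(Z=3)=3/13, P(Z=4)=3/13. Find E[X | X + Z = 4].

P(X + Z = 4) = 5/26.
Summing X·P(x,y) over outcomes with X + Z = 4 gives 21/52.
E[X | X + Z = 4] = (21/52) / (5/26) = 21/10.

21/10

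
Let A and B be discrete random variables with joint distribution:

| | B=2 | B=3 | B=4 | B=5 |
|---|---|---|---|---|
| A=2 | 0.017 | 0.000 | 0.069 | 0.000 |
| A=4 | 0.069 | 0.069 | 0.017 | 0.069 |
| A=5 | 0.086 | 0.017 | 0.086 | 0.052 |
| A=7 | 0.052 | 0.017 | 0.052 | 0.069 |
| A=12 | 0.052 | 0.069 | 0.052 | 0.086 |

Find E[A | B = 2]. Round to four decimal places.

6.2609

P(B = 2) = 0.276.
Σ A·P over the event = 2·(0.017) + 4·(0.069) + 5·(0.086) + 7·(0.052) + 12·(0.052) = 1.728.
E[A | B = 2] = (1.728) / (0.276) = 6.2609.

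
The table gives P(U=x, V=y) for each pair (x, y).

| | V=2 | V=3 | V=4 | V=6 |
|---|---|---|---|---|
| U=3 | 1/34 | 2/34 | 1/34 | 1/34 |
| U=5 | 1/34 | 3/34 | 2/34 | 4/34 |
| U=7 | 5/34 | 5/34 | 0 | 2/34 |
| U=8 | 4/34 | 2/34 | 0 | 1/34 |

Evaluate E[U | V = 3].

6

P(V = 3) = 6/17.
Σ U·P over the event = 3·(2/34) + 5·(3/34) + 7·(5/34) + 8·(2/34) = 36/17.
E[U | V = 3] = (36/17) / (6/17) = 6.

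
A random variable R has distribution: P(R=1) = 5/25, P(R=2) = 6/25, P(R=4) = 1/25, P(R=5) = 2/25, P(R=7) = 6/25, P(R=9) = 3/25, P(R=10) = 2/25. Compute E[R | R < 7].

P(R < 7) = 14/25.
Σ over the event: 1·1/5 + 2·6/25 + 4·1/25 + 5·2/25 = 31/25.
E[R | R < 7] = (31/25) / (14/25) = 31/14.

31/14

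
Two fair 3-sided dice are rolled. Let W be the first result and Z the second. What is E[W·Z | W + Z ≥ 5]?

7

Outcomes with W + Z ≥ 5: (2,3), (3,2), (3,3), each with probability 1/9.
E[W·Z | W + Z ≥ 5] = (6 + 6 + 9) / 3 = 7.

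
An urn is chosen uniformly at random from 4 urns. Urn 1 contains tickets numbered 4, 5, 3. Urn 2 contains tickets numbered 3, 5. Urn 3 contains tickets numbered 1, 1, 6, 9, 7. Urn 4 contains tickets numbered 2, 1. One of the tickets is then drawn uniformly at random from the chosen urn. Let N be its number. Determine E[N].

E[N | urn 1] = (4+5+3)/3 = 4.
E[N | urn 2] = (3+5)/2 = 4.
E[N | urn 3] = (1+1+6+9+7)/5 = 24/5.
E[N | urn 4] = (2+1)/2 = 3/2.
E[N] = (1/4)·(4) + (1/4)·(4) + (1/4)·(24/5) + (1/4)·(3/2) = 143/40.

143/40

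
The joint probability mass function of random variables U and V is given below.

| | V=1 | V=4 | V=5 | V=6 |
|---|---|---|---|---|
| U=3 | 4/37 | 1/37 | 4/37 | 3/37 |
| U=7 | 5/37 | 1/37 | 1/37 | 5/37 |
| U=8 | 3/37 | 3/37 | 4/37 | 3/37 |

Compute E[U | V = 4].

P(V = 4) = 5/37.
Σ U·P over the event = 3·(1/37) + 7·(1/37) + 8·(3/37) = 34/37.
E[U | V = 4] = (34/37) / (5/37) = 34/5.

34/5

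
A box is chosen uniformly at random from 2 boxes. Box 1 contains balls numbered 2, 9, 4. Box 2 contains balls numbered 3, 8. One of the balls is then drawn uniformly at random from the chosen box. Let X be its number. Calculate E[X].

E[X | box 1] = (2+9+4)/3 = 5.
E[X | box 2] = (3+8)/2 = 11/2.
E[X] = (1/2)·(5) + (1/2)·(11/2) = 21/4.

21/4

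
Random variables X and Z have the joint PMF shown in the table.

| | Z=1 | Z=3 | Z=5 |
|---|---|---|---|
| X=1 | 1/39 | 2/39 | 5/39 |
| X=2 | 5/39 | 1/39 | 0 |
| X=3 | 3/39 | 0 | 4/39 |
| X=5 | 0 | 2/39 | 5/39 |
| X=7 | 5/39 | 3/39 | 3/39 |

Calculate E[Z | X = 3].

P(X = 3) = 7/39.
Summing Z·P(X=x,Z=y) over the conditioning event gives 23/39.
E[Z | X = 3] = (23/39) / (7/39) = 23/7.

23/7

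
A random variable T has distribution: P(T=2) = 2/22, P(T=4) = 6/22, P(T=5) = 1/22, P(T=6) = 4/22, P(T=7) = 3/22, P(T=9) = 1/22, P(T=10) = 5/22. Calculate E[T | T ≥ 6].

P(T ≥ 6) = 13/22.
Σ over the event: 6·2/11 + 7·3/22 + 9·1/22 + 10·5/22 = 52/11.
E[T | T ≥ 6] = (52/11) / (13/22) = 8.

8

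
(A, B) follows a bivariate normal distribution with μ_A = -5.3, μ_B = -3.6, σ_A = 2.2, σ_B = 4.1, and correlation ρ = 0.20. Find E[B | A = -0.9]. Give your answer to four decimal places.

-1.9600

The regression of B on A has slope ρ·σ_B/σ_A and passes through (μ_A, μ_B).
E[B | A=-0.9] = -3.6 + (0.20)·(4.1/2.2)·(-0.9 − (-5.3)) = -3.6 + (0.37273)·(4.4) = -1.9600.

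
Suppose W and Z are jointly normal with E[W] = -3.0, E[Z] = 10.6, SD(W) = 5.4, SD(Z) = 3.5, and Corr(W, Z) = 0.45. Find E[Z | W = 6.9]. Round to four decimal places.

For a bivariate normal, E[Z | W=x] = μ_Z + ρ·(σ_Z/σ_W)·(x − μ_W).
E[Z | W=6.9] = 10.6 + (0.45)·(3.5/5.4)·(6.9 − (-3.0)) = 10.6 + (0.29167)·(9.9) = 13.4875.

13.4875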